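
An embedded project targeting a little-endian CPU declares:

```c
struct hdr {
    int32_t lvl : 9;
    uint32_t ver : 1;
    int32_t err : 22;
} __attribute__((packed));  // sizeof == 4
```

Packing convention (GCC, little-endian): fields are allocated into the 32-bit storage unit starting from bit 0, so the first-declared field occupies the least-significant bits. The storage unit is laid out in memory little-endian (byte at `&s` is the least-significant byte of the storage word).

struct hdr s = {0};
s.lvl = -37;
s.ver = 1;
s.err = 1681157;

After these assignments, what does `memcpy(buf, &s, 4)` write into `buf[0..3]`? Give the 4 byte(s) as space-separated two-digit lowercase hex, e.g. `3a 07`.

lvl:9 = -37 → 0x1db << 0 → word 0x000001db
ver:1 = 1 → 0x1 << 9 → word 0x000003db
err:22 = 1681157 → 0x19a705 << 10 → word 0x669c17db
word = 0x669c17db → little-endian bytes:
  [0]=0xdb  [1]=0x17  [2]=0x9c  [3]=0x66

db 17 9c 66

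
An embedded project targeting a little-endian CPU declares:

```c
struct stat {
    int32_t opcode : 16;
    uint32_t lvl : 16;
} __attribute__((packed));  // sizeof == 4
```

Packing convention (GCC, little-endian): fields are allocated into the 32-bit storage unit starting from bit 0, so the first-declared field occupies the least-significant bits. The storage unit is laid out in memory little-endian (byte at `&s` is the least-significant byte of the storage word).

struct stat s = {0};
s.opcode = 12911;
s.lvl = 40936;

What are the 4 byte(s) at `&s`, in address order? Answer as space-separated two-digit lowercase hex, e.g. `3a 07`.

6f 32 e8 9f

opcode:16 = 12911 → 0x326f << 0 → word 0x0000326f
lvl:16 = 40936 → 0x9fe8 << 16 → word 0x9fe8326f
word = 0x9fe8326f → little-endian bytes:
  [0]=0x6f  [1]=0x32  [2]=0xe8  [3]=0x9f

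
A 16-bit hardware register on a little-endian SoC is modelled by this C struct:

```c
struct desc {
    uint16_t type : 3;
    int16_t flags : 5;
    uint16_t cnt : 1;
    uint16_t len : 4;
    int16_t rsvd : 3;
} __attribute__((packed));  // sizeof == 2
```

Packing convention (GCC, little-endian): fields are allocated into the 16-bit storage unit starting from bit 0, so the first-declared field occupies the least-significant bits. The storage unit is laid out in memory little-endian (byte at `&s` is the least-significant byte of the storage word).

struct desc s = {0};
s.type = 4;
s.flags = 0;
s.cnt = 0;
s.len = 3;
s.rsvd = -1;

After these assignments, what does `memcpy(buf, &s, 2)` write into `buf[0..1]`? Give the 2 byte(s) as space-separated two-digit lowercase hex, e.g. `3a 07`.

type (3b) val=4 bits=0x4 at bit 0: 0x0004
flags (5b) val=0 bits=0x0 at bit 3: 0x0004
cnt (1b) val=0 bits=0x0 at bit 8: 0x0004
len (4b) val=3 bits=0x3 at bit 9: 0x0604
rsvd (3b) val=-1 bits=0x7 at bit 13: 0xe604
word = 0xe604 → little-endian bytes:
  [0]=0x04  [1]=0xe6

04 e6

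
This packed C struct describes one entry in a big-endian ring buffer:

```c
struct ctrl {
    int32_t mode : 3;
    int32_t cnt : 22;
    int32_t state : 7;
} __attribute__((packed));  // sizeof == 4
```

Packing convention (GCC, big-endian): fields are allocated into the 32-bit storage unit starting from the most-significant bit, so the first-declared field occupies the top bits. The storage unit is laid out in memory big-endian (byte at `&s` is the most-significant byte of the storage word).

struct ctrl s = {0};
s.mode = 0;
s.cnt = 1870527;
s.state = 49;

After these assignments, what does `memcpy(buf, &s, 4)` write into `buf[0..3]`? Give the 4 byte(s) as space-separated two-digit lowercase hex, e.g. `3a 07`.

[29+:3] mode=0 & 0x7 = 0x0; word=0x00000000
[7+:22] cnt=1870527 & 0x3fffff = 0x1c8abf; word=0x0e455f80
[0+:7] state=49 & 0x7f = 0x31; word=0x0e455fb1
word = 0x0e455fb1 → big-endian bytes:
  [0]=0x0e  [1]=0x45  [2]=0x5f  [3]=0xb1

0e 45 5f b1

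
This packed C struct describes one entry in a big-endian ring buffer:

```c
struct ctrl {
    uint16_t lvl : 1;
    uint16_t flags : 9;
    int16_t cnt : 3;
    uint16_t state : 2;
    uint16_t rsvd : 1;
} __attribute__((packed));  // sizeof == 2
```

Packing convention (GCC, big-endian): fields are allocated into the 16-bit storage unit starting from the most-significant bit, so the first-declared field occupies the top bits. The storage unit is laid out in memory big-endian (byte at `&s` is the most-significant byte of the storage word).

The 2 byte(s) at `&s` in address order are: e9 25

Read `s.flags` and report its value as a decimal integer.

[0]=0xe9 [1]=0x25 (big-endian) → word 0xe925
lvl:1 @ bit 15 → (0xe925>>15)&0x1 = 0x1
flags:9 @ bit 6 → (0xe925>>6)&0x1ff = 0x1a4  ←
cnt:3 @ bit 3 → (0xe925>>3)&0x7 = 0x4
state:2 @ bit 1 → (0xe925>>1)&0x3 = 0x2
rsvd:1 @ bit 0 → (0xe925>>0)&0x1 = 0x1

420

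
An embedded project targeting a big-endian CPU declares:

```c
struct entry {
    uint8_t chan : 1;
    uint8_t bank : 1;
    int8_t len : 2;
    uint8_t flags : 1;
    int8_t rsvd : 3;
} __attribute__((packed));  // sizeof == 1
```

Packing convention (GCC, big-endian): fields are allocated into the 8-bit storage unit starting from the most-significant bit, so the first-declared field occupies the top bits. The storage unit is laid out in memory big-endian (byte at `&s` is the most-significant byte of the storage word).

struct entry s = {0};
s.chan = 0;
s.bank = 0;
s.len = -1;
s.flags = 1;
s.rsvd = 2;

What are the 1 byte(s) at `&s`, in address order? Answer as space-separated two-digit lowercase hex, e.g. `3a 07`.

chan (1b) val=0 bits=0x0 at bit 7: 0x00
bank (1b) val=0 bits=0x0 at bit 6: 0x00
len (2b) val=-1 bits=0x3 at bit 4: 0x30
flags (1b) val=1 bits=0x1 at bit 3: 0x38
rsvd (3b) val=2 bits=0x2 at bit 0: 0x3a
word = 0x3a → big-endian bytes:
  [0]=0x3a

3a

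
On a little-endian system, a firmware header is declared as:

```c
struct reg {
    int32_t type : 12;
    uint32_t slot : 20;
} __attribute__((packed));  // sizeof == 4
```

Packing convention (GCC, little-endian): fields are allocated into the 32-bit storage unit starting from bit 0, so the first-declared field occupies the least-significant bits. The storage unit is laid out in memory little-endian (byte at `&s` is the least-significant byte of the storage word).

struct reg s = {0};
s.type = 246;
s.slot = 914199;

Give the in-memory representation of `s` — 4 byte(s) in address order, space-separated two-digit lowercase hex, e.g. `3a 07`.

type (12b) val=246 bits=0xf6 at bit 0: 0x000000f6
slot (20b) val=914199 bits=0xdf317 at bit 12: 0xdf3170f6
word = 0xdf3170f6 → little-endian bytes:
  [0]=0xf6  [1]=0x70  [2]=0x31  [3]=0xdf

f6 70 31 df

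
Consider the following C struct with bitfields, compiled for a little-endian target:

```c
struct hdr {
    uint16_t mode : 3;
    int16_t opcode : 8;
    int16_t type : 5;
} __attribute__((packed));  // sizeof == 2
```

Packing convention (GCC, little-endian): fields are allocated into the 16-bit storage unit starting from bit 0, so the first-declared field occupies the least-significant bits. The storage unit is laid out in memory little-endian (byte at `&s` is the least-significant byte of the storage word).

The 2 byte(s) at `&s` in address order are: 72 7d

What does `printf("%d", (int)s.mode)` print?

[0]=0x72 [1]=0x7d (little-endian) → word 0x7d72
mode:3 @ bit 0 → (0x7d72>>0)&0x7 = 0x2  ←
opcode:8 @ bit 3 → (0x7d72>>3)&0xff = 0xae
type:5 @ bit 11 → (0x7d72>>11)&0x1f = 0xf

2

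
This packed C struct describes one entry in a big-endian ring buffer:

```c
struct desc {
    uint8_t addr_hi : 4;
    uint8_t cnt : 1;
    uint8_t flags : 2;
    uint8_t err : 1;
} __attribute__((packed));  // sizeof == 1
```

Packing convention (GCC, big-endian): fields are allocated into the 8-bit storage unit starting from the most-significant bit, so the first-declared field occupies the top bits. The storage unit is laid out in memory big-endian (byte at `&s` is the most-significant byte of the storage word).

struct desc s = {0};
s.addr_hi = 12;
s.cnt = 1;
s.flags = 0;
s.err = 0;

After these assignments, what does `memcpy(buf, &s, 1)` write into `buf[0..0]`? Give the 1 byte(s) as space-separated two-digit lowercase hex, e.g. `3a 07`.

addr_hi:4 = 12 → 0xc << 4 → word 0xc0
cnt:1 = 1 → 0x1 << 3 → word 0xc8
flags:2 = 0 → 0x0 << 1 → word 0xc8
err:1 = 0 → 0x0 << 0 → word 0xc8
word = 0xc8 → big-endian bytes:
  [0]=0xc8

c8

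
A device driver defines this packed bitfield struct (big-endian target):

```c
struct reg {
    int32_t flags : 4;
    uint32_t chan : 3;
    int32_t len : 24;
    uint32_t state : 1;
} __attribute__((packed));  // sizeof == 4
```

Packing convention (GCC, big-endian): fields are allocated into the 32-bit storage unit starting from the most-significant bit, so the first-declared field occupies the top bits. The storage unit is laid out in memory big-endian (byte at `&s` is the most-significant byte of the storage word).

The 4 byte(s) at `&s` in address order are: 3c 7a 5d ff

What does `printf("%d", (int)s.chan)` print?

6

[0]=0x3c [1]=0x7a [2]=0x5d [3]=0xff (big-endian) → word 0x3c7a5dff
flags [28+:4] = (word>>28) & 0xf = 3
chan [25+:3] = (word>>25) & 0x7 = 6  ←
len [1+:24] = (word>>1) & 0xffffff = 4009727
state [0+:1] = (word>>0) & 0x1 = 1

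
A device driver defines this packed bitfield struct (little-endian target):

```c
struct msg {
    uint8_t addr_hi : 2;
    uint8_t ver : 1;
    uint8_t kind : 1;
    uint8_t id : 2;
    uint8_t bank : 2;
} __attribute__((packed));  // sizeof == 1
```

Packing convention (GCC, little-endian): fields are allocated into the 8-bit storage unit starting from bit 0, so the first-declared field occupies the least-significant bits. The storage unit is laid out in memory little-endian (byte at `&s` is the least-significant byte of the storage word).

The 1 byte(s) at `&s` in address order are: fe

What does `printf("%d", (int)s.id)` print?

[0]=0xfe (little-endian) → word 0xfe
addr_hi:2 @ bit 0 → (0xfe>>0)&0x3 = 0x2
ver:1 @ bit 2 → (0xfe>>2)&0x1 = 0x1
kind:1 @ bit 3 → (0xfe>>3)&0x1 = 0x1
id:2 @ bit 4 → (0xfe>>4)&0x3 = 0x3  ←
bank:2 @ bit 6 → (0xfe>>6)&0x3 = 0x3

3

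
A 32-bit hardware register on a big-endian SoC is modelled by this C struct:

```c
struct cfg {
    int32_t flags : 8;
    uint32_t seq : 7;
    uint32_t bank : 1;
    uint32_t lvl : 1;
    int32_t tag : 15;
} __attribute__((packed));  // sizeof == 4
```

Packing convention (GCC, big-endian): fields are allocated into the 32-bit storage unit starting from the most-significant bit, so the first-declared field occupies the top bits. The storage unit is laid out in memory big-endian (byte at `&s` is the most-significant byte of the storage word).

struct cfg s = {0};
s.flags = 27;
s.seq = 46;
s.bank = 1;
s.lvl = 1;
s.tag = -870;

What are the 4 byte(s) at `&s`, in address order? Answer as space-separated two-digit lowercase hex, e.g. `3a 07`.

flags (8b) val=27 bits=0x1b at bit 24: 0x1b000000
seq (7b) val=46 bits=0x2e at bit 17: 0x1b5c0000
bank (1b) val=1 bits=0x1 at bit 16: 0x1b5d0000
lvl (1b) val=1 bits=0x1 at bit 15: 0x1b5d8000
tag (15b) val=-870 bits=0x7c9a at bit 0: 0x1b5dfc9a
word = 0x1b5dfc9a → big-endian bytes:
  [0]=0x1b  [1]=0x5d  [2]=0xfc  [3]=0x9a

1b 5d fc 9a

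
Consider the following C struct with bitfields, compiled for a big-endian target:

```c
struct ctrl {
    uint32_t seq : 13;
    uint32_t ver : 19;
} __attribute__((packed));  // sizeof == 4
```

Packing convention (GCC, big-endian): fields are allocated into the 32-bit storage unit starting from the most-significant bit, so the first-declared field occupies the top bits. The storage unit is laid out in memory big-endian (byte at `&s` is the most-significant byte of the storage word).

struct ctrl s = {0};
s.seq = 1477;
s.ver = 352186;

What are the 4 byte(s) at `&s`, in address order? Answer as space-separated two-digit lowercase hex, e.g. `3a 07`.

2e 2d 5f ba

seq (13b) val=1477 bits=0x5c5 at bit 19: 0x2e280000
ver (19b) val=352186 bits=0x55fba at bit 0: 0x2e2d5fba
word = 0x2e2d5fba → big-endian bytes:
  [0]=0x2e  [1]=0x2d  [2]=0x5f  [3]=0xba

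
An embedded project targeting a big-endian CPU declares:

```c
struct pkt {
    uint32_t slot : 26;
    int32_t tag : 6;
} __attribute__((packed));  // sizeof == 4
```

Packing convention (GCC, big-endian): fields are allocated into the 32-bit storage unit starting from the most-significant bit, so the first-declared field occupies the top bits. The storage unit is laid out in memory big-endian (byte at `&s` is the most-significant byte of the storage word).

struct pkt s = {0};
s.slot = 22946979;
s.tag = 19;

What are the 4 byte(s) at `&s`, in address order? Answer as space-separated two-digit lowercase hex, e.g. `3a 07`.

slot (26b) val=22946979 bits=0x15e24a3 at bit 6: 0x578928c0
tag (6b) val=19 bits=0x13 at bit 0: 0x578928d3
word = 0x578928d3 → big-endian bytes:
  [0]=0x57  [1]=0x89  [2]=0x28  [3]=0xd3

57 89 28 d3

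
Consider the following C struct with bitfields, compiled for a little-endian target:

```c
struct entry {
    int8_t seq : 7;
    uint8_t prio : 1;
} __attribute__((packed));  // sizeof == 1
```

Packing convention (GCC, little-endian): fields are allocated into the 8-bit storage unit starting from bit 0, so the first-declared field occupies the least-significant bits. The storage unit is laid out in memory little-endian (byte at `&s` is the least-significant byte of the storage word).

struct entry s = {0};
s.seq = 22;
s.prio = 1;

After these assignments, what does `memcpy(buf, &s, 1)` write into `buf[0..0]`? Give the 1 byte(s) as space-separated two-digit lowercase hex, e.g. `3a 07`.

96

seq (7b) val=22 bits=0x16 at bit 0: 0x16
prio (1b) val=1 bits=0x1 at bit 7: 0x96
word = 0x96 → little-endian bytes:
  [0]=0x96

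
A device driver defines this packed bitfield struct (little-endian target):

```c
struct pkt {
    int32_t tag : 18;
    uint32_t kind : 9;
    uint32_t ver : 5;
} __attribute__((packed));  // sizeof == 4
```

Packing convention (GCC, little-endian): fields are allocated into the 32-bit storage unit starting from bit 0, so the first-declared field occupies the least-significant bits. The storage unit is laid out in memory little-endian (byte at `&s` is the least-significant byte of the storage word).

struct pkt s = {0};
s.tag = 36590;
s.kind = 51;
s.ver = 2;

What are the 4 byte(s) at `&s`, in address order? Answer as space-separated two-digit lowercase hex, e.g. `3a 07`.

tag:18 = 36590 → 0x8eee << 0 → word 0x00008eee
kind:9 = 51 → 0x33 << 18 → word 0x00cc8eee
ver:5 = 2 → 0x2 << 27 → word 0x10cc8eee
word = 0x10cc8eee → little-endian bytes:
  [0]=0xee  [1]=0x8e  [2]=0xcc  [3]=0x10

ee 8e cc 10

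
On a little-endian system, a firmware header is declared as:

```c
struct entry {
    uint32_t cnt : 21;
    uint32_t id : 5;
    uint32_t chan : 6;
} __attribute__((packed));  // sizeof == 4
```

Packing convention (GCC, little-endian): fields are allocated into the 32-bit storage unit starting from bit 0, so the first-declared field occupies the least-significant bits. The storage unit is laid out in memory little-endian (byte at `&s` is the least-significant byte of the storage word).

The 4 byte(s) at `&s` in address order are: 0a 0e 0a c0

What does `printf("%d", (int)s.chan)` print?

[0]=0x0a [1]=0x0e [2]=0x0a [3]=0xc0 (little-endian) → word 0xc00a0e0a
cnt [0+:21] = (word>>0) & 0x1fffff = 658954
id [21+:5] = (word>>21) & 0x1f = 0
chan [26+:6] = (word>>26) & 0x3f = 48  ←

48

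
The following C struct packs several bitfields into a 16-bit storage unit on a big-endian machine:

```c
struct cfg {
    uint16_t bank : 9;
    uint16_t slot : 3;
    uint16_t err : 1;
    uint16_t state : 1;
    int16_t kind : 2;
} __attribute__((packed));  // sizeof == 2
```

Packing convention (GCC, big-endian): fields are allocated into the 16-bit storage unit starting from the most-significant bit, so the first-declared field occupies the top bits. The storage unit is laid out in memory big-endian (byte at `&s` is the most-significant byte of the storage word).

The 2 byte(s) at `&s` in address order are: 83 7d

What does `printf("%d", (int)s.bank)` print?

[0]=0x83 [1]=0x7d (big-endian) → word 0x837d
bank:9 @ bit 7 → (0x837d>>7)&0x1ff = 0x106  ←
slot:3 @ bit 4 → (0x837d>>4)&0x7 = 0x7
err:1 @ bit 3 → (0x837d>>3)&0x1 = 0x1
state:1 @ bit 2 → (0x837d>>2)&0x1 = 0x1
kind:2 @ bit 0 → (0x837d>>0)&0x3 = 0x1

262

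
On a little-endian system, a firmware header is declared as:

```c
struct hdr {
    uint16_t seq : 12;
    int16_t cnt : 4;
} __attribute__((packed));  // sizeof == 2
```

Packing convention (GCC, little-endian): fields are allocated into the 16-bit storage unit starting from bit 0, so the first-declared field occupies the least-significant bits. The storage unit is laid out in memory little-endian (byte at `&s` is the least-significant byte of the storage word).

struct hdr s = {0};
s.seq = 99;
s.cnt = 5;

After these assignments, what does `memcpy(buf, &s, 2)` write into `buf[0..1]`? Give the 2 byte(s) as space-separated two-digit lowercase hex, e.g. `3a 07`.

seq (12b) val=99 bits=0x63 at bit 0: 0x0063
cnt (4b) val=5 bits=0x5 at bit 12: 0x5063
word = 0x5063 → little-endian bytes:
  [0]=0x63  [1]=0x50

63 50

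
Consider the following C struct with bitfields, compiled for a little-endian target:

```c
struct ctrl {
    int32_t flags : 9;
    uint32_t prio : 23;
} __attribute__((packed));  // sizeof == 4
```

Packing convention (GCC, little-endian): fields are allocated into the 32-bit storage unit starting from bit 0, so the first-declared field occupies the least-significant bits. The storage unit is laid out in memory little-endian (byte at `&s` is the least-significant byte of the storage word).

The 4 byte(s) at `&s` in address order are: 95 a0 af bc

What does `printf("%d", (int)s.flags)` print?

[0]=0x95 [1]=0xa0 [2]=0xaf [3]=0xbc (little-endian) → word 0xbcafa095
flags [0+:9] = (word>>0) & 0x1ff = 149  ←
prio [9+:23] = (word>>9) & 0x7fffff = 6182864
flags signed 9b, MSB=0: value = 149

149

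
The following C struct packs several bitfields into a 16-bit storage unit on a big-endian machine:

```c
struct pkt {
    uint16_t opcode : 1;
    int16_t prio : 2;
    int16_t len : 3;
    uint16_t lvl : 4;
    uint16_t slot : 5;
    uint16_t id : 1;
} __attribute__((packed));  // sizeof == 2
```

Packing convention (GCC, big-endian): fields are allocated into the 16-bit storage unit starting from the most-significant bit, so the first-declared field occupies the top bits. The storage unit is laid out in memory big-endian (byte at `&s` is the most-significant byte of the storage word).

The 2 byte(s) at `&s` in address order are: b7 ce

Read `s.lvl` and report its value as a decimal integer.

15

[0]=0xb7 [1]=0xce (big-endian) → word 0xb7ce
opcode:1 @ bit 15 → (0xb7ce>>15)&0x1 = 0x1
prio:2 @ bit 13 → (0xb7ce>>13)&0x3 = 0x1
len:3 @ bit 10 → (0xb7ce>>10)&0x7 = 0x5
lvl:4 @ bit 6 → (0xb7ce>>6)&0xf = 0xf  ←
slot:5 @ bit 1 → (0xb7ce>>1)&0x1f = 0x7
id:1 @ bit 0 → (0xb7ce>>0)&0x1 = 0x0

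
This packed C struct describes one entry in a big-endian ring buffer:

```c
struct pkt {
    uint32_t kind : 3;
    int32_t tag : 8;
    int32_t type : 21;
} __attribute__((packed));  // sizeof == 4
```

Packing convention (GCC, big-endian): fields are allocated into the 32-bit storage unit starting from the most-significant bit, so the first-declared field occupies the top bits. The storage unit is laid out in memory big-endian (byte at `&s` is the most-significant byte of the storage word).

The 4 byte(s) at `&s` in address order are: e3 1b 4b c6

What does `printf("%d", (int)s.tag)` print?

24

[0]=0xe3 [1]=0x1b [2]=0x4b [3]=0xc6 (big-endian) → word 0xe31b4bc6
kind:3 @ bit 29 → (0xe31b4bc6>>29)&0x7 = 0x7
tag:8 @ bit 21 → (0xe31b4bc6>>21)&0xff = 0x18  ←
type:21 @ bit 0 → (0xe31b4bc6>>0)&0x1fffff = 0x1b4bc6
tag signed 8b, MSB=0: value = 24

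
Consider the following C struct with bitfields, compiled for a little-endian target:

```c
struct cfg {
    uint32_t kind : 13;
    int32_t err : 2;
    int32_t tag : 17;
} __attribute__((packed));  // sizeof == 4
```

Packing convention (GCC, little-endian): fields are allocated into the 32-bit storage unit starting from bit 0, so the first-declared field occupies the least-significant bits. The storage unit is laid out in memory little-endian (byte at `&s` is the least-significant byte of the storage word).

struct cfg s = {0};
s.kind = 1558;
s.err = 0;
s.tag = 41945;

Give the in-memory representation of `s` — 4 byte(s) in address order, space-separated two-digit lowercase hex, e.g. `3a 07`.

kind:13 = 1558 → 0x616 << 0 → word 0x00000616
err:2 = 0 → 0x0 << 13 → word 0x00000616
tag:17 = 41945 → 0xa3d9 << 15 → word 0x51ec8616
word = 0x51ec8616 → little-endian bytes:
  [0]=0x16  [1]=0x86  [2]=0xec  [3]=0x51

16 86 ec 51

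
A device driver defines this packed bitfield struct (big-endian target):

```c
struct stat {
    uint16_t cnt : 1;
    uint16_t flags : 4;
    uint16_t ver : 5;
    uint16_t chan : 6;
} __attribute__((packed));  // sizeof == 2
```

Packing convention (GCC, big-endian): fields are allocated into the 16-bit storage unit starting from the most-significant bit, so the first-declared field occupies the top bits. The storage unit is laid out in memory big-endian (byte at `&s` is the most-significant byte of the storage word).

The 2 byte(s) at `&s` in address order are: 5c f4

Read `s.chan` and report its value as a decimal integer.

52

[0]=0x5c [1]=0xf4 (big-endian) → word 0x5cf4
cnt:1 @ bit 15 → (0x5cf4>>15)&0x1 = 0x0
flags:4 @ bit 11 → (0x5cf4>>11)&0xf = 0xb
ver:5 @ bit 6 → (0x5cf4>>6)&0x1f = 0x13
chan:6 @ bit 0 → (0x5cf4>>0)&0x3f = 0x34  ←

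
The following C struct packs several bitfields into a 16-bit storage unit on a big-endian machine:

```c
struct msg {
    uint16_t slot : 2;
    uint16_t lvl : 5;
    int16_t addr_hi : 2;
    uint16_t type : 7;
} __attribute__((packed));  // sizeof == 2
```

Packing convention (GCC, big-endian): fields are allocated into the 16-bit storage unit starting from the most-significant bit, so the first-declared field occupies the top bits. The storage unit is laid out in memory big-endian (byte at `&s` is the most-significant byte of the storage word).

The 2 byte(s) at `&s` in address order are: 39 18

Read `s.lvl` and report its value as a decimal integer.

[0]=0x39 [1]=0x18 (big-endian) → word 0x3918
slot:2 @ bit 14 → (0x3918>>14)&0x3 = 0x0
lvl:5 @ bit 9 → (0x3918>>9)&0x1f = 0x1c  ←
addr_hi:2 @ bit 7 → (0x3918>>7)&0x3 = 0x2
type:7 @ bit 0 → (0x3918>>0)&0x7f = 0x18

28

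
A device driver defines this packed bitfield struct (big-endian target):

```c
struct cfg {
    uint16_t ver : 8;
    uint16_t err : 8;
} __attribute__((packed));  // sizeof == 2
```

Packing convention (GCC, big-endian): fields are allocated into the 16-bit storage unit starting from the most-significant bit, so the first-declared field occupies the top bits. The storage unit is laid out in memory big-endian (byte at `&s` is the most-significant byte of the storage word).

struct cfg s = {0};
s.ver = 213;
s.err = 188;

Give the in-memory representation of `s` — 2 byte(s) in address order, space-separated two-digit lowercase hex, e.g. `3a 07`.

d5 bc

ver:8 = 213 → 0xd5 << 8 → word 0xd500
err:8 = 188 → 0xbc << 0 → word 0xd5bc
word = 0xd5bc → big-endian bytes:
  [0]=0xd5  [1]=0xbc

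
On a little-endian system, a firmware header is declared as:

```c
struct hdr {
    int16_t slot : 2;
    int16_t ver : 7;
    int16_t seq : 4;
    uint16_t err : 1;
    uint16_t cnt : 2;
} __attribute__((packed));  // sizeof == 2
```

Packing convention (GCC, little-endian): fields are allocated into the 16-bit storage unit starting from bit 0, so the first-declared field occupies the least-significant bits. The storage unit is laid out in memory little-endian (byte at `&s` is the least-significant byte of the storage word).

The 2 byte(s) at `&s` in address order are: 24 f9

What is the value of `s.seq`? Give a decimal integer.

[0]=0x24 [1]=0xf9 (little-endian) → word 0xf924
slot:2 @ bit 0 → (0xf924>>0)&0x3 = 0x0
ver:7 @ bit 2 → (0xf924>>2)&0x7f = 0x49
seq:4 @ bit 9 → (0xf924>>9)&0xf = 0xc  ←
err:1 @ bit 13 → (0xf924>>13)&0x1 = 0x1
cnt:2 @ bit 14 → (0xf924>>14)&0x3 = 0x3
seq signed 4b, MSB=1: 12 - 16 = -4

-4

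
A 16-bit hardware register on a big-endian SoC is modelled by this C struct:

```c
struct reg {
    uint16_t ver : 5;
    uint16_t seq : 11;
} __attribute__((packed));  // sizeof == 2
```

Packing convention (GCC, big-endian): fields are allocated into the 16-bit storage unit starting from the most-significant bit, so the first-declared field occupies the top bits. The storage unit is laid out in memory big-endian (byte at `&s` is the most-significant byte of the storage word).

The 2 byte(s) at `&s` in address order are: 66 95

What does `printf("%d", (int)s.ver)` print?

[0]=0x66 [1]=0x95 (big-endian) → word 0x6695
ver:5 @ bit 11 → (0x6695>>11)&0x1f = 0xc  ←
seq:11 @ bit 0 → (0x6695>>0)&0x7ff = 0x695

12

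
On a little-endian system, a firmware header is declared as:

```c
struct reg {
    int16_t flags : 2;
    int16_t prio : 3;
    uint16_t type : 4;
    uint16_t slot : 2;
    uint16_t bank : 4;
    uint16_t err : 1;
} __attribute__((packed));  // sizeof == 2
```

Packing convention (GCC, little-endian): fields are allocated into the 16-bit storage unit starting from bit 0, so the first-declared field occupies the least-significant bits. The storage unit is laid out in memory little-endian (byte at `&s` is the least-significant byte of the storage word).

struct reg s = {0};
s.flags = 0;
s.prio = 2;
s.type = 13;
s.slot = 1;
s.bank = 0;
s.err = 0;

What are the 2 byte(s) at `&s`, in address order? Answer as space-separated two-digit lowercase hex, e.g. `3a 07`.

a8 03

flags:2 = 0 → 0x0 << 0 → word 0x0000
prio:3 = 2 → 0x2 << 2 → word 0x0008
type:4 = 13 → 0xd << 5 → word 0x01a8
slot:2 = 1 → 0x1 << 9 → word 0x03a8
bank:4 = 0 → 0x0 << 11 → word 0x03a8
err:1 = 0 → 0x0 << 15 → word 0x03a8
word = 0x03a8 → little-endian bytes:
  [0]=0xa8  [1]=0x03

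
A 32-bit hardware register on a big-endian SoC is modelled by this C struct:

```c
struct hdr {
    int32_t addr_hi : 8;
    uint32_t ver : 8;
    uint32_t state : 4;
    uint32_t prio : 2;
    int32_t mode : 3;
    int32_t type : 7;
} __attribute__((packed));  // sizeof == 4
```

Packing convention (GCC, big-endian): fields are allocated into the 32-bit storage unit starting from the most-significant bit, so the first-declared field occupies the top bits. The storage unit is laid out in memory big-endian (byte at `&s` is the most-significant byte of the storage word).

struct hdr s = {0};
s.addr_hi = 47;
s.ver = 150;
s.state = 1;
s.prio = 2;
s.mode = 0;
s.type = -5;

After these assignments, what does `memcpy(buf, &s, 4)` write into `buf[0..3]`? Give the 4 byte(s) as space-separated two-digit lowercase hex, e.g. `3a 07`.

addr_hi (8b) val=47 bits=0x2f at bit 24: 0x2f000000
ver (8b) val=150 bits=0x96 at bit 16: 0x2f960000
state (4b) val=1 bits=0x1 at bit 12: 0x2f961000
prio (2b) val=2 bits=0x2 at bit 10: 0x2f961800
mode (3b) val=0 bits=0x0 at bit 7: 0x2f961800
type (7b) val=-5 bits=0x7b at bit 0: 0x2f96187b
word = 0x2f96187b → big-endian bytes:
  [0]=0x2f  [1]=0x96  [2]=0x18  [3]=0x7b

2f 96 18 7b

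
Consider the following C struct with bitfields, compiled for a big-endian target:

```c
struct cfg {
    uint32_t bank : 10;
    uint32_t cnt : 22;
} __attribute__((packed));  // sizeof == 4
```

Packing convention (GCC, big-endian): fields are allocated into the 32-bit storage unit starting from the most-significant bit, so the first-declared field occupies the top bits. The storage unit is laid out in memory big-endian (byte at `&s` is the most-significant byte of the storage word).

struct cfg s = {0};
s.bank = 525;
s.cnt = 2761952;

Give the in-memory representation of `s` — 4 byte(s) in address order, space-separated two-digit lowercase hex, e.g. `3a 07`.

83 6a 24 e0

bank:10 = 525 → 0x20d << 22 → word 0x83400000
cnt:22 = 2761952 → 0x2a24e0 << 0 → word 0x836a24e0
word = 0x836a24e0 → big-endian bytes:
  [0]=0x83  [1]=0x6a  [2]=0x24  [3]=0xe0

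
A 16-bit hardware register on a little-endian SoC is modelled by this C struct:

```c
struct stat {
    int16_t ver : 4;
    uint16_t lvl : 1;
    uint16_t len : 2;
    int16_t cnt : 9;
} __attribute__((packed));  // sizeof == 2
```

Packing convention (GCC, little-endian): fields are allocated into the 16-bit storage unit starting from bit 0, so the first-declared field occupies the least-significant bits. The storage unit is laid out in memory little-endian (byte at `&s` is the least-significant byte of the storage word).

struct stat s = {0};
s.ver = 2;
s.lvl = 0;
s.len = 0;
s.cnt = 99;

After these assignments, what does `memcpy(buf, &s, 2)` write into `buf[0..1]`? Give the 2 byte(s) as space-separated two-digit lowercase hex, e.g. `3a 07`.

ver:4 = 2 → 0x2 << 0 → word 0x0002
lvl:1 = 0 → 0x0 << 4 → word 0x0002
len:2 = 0 → 0x0 << 5 → word 0x0002
cnt:9 = 99 → 0x63 << 7 → word 0x3182
word = 0x3182 → little-endian bytes:
  [0]=0x82  [1]=0x31

82 31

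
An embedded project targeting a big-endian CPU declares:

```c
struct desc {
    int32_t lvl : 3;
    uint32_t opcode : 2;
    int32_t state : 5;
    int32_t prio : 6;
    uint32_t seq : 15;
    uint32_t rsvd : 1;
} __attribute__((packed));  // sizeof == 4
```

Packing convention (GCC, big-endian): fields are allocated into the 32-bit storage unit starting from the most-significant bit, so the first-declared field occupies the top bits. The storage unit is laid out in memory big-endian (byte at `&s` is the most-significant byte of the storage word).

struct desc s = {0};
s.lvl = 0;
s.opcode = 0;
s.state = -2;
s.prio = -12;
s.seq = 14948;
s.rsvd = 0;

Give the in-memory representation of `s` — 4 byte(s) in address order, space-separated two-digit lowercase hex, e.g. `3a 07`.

lvl (3b) val=0 bits=0x0 at bit 29: 0x00000000
opcode (2b) val=0 bits=0x0 at bit 27: 0x00000000
state (5b) val=-2 bits=0x1e at bit 22: 0x07800000
prio (6b) val=-12 bits=0x34 at bit 16: 0x07b40000
seq (15b) val=14948 bits=0x3a64 at bit 1: 0x07b474c8
rsvd (1b) val=0 bits=0x0 at bit 0: 0x07b474c8
word = 0x07b474c8 → big-endian bytes:
  [0]=0x07  [1]=0xb4  [2]=0x74  [3]=0xc8

07 b4 74 c8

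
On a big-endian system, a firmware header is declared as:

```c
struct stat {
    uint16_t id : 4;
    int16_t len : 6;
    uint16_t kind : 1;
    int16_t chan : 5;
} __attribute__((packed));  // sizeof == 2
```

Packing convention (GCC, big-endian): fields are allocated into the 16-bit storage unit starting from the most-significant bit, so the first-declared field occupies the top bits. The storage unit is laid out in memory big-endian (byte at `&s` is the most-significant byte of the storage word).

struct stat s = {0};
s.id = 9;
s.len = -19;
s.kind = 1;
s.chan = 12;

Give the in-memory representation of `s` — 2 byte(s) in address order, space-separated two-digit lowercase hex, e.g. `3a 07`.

id (4b) val=9 bits=0x9 at bit 12: 0x9000
len (6b) val=-19 bits=0x2d at bit 6: 0x9b40
kind (1b) val=1 bits=0x1 at bit 5: 0x9b60
chan (5b) val=12 bits=0xc at bit 0: 0x9b6c
word = 0x9b6c → big-endian bytes:
  [0]=0x9b  [1]=0x6c

9b 6c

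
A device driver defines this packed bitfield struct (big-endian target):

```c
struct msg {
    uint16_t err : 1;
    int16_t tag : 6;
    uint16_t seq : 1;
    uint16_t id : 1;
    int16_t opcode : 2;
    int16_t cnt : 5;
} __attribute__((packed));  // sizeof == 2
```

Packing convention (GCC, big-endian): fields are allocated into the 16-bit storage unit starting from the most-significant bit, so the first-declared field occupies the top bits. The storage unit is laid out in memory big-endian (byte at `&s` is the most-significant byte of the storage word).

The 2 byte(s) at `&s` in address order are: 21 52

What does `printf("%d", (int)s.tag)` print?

16

[0]=0x21 [1]=0x52 (big-endian) → word 0x2152
err [15+:1] = (word>>15) & 0x1 = 0
tag [9+:6] = (word>>9) & 0x3f = 16  ←
seq [8+:1] = (word>>8) & 0x1 = 1
id [7+:1] = (word>>7) & 0x1 = 0
opcode [5+:2] = (word>>5) & 0x3 = 2
cnt [0+:5] = (word>>0) & 0x1f = 18
tag signed 6b, MSB=0: value = 16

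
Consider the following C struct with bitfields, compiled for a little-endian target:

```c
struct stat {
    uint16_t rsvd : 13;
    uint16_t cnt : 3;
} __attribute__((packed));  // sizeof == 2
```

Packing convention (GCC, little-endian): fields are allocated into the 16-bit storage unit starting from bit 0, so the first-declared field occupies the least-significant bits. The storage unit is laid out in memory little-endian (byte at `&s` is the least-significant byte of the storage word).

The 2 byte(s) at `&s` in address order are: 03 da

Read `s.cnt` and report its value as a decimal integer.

6

[0]=0x03 [1]=0xda (little-endian) → word 0xda03
rsvd [0+:13] = (word>>0) & 0x1fff = 6659
cnt [13+:3] = (word>>13) & 0x7 = 6  ←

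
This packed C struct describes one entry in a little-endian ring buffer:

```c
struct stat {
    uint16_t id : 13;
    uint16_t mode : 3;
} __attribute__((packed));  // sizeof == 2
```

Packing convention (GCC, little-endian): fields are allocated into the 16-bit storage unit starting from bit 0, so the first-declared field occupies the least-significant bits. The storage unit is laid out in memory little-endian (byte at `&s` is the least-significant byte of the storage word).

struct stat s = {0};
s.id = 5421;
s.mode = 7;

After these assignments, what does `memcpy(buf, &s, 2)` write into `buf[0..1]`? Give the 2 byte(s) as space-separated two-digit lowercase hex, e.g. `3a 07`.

id (13b) val=5421 bits=0x152d at bit 0: 0x152d
mode (3b) val=7 bits=0x7 at bit 13: 0xf52d
word = 0xf52d → little-endian bytes:
  [0]=0x2d  [1]=0xf5

2d f5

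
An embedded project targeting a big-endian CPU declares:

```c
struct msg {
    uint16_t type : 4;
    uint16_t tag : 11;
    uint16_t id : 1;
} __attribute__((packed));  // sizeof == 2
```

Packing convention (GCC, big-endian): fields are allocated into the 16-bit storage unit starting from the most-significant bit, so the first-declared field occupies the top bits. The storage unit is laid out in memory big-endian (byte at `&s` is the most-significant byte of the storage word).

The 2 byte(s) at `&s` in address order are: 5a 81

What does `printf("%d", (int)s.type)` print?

[0]=0x5a [1]=0x81 (big-endian) → word 0x5a81
type:4 @ bit 12 → (0x5a81>>12)&0xf = 0x5  ←
tag:11 @ bit 1 → (0x5a81>>1)&0x7ff = 0x540
id:1 @ bit 0 → (0x5a81>>0)&0x1 = 0x1

5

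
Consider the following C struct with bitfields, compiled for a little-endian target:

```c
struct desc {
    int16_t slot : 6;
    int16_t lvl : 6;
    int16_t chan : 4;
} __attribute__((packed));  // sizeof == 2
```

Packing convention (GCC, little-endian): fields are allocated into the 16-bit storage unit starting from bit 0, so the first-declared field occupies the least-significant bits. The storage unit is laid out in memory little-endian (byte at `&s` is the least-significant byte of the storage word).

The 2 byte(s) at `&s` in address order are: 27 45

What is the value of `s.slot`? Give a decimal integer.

[0]=0x27 [1]=0x45 (little-endian) → word 0x4527
slot [0+:6] = (word>>0) & 0x3f = 39  ←
lvl [6+:6] = (word>>6) & 0x3f = 20
chan [12+:4] = (word>>12) & 0xf = 4
slot signed 6b, MSB=1: 39 - 64 = -25

-25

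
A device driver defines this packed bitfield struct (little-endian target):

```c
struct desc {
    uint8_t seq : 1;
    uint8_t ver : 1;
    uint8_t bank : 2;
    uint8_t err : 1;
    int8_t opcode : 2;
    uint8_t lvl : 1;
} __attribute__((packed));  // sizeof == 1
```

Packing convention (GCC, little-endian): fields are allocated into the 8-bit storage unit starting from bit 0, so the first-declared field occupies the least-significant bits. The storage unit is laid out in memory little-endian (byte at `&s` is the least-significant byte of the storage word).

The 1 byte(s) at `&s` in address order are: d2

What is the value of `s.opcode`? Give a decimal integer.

[0]=0xd2 (little-endian) → word 0xd2
seq:1 @ bit 0 → (0xd2>>0)&0x1 = 0x0
ver:1 @ bit 1 → (0xd2>>1)&0x1 = 0x1
bank:2 @ bit 2 → (0xd2>>2)&0x3 = 0x0
err:1 @ bit 4 → (0xd2>>4)&0x1 = 0x1
opcode:2 @ bit 5 → (0xd2>>5)&0x3 = 0x2  ←
lvl:1 @ bit 7 → (0xd2>>7)&0x1 = 0x1
opcode signed 2b, MSB=1: 2 - 4 = -2

-2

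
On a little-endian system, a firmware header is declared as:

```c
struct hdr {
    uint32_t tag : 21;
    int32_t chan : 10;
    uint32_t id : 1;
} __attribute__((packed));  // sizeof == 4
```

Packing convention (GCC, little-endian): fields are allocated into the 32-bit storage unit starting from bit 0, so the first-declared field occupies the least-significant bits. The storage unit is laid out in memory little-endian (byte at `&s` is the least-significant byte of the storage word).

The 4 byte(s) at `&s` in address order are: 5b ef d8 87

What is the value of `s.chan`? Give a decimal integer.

[0]=0x5b [1]=0xef [2]=0xd8 [3]=0x87 (little-endian) → word 0x87d8ef5b
tag [0+:21] = (word>>0) & 0x1fffff = 1634139
chan [21+:10] = (word>>21) & 0x3ff = 62  ←
id [31+:1] = (word>>31) & 0x1 = 1
chan signed 10b, MSB=0: value = 62

62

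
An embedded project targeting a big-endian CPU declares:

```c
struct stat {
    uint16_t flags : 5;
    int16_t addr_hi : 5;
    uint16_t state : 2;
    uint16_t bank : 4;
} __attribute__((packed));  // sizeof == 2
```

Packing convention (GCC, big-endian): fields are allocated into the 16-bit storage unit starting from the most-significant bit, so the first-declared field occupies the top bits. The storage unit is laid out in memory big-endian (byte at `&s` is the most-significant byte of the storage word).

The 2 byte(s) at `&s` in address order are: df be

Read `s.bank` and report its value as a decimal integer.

[0]=0xdf [1]=0xbe (big-endian) → word 0xdfbe
flags:5 @ bit 11 → (0xdfbe>>11)&0x1f = 0x1b
addr_hi:5 @ bit 6 → (0xdfbe>>6)&0x1f = 0x1e
state:2 @ bit 4 → (0xdfbe>>4)&0x3 = 0x3
bank:4 @ bit 0 → (0xdfbe>>0)&0xf = 0xe  ←

14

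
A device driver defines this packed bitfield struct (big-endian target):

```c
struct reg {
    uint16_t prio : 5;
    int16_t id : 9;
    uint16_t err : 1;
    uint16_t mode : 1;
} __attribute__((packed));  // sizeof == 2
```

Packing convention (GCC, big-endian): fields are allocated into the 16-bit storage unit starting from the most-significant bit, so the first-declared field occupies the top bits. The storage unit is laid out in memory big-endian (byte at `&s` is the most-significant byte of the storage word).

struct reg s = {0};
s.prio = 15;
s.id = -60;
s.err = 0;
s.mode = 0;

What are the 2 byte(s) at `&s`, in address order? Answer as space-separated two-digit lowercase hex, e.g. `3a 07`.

7f 10

prio (5b) val=15 bits=0xf at bit 11: 0x7800
id (9b) val=-60 bits=0x1c4 at bit 2: 0x7f10
err (1b) val=0 bits=0x0 at bit 1: 0x7f10
mode (1b) val=0 bits=0x0 at bit 0: 0x7f10
word = 0x7f10 → big-endian bytes:
  [0]=0x7f  [1]=0x10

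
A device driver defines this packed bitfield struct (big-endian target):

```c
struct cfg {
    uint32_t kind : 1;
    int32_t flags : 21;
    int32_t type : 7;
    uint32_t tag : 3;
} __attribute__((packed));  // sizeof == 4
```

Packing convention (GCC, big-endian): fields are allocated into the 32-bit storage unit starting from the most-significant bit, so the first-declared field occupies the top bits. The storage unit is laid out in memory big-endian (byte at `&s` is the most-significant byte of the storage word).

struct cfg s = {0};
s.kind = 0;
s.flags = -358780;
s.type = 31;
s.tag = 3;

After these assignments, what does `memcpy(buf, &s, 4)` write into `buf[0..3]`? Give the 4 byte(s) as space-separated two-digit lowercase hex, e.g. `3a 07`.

6a 1a 10 fb

kind:1 = 0 → 0x0 << 31 → word 0x00000000
flags:21 = -358780 → 0x1a8684 << 10 → word 0x6a1a1000
type:7 = 31 → 0x1f << 3 → word 0x6a1a10f8
tag:3 = 3 → 0x3 << 0 → word 0x6a1a10fb
word = 0x6a1a10fb → big-endian bytes:
  [0]=0x6a  [1]=0x1a  [2]=0x10  [3]=0xfb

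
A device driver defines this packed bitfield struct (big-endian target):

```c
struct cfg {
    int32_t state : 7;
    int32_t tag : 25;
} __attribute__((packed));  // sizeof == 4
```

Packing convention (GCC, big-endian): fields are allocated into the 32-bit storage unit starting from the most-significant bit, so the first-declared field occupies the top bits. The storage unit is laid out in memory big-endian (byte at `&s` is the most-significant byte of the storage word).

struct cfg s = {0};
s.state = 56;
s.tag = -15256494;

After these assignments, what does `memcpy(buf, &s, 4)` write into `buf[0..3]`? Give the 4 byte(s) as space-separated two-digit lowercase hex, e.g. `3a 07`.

state (7b) val=56 bits=0x38 at bit 25: 0x70000000
tag (25b) val=-15256494 bits=0x1173452 at bit 0: 0x71173452
word = 0x71173452 → big-endian bytes:
  [0]=0x71  [1]=0x17  [2]=0x34  [3]=0x52

71 17 34 52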